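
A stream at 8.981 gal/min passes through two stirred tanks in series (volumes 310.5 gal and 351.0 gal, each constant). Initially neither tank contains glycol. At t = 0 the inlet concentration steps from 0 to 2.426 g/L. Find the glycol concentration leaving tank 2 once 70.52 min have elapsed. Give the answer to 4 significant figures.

1.385 g/L

Time constants: τᵢ = Vᵢ/Q for each well-mixed tank.
τ₁ = 310.5/8.981 = 34.5730 min; τ₂ = 351.0/8.981 = 39.0825 min.
Tank 1: C₁ = C_in(1 − e^(−t/τ₁)). Tank 2 (τ₁ ≠ τ₂): C₂ = C_in[1 − (τ₁ e^(−t/τ₁) − τ₂ e^(−t/τ₂))/(τ₁ − τ₂)].
At t = 70.52: e^(−t/τ₁) = 0.130062, e^(−t/τ₂) = 0.164575.
C₂ = 2.426·[1 − (34.5730·0.130062 − 39.0825·0.164575)/(-4.50952)] = 2.426·0.570825 = 1.38482 g/L.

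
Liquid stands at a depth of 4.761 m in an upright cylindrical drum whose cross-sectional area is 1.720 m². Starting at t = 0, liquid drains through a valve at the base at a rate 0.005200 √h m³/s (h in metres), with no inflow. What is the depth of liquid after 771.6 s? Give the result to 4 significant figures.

With no inflow, A dh/dt = −0.005200 √h.
∫ h^(−1/2) dh = −(0.005200/A) ∫ dt, giving 2√h = 2√h₀ − (0.005200/A) t.
√h = √4.761 − 0.005200·771.6/(2·1.720) = 2.18197 − 1.16637 = 1.01560.
h = 1.01560² = 1.03144 m.

1.031 m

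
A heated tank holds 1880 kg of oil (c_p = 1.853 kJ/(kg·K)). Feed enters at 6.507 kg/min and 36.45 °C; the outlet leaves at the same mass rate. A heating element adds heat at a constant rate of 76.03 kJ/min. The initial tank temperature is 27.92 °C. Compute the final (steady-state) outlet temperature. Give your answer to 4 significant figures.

42.76 °C

M c_p dT/dt = ṁ c_p (T_in − T) + Q̇.
At steady state dT/dt = 0 ⇒ T_ss = T_in + Q̇/(ṁ c_p) = 36.45 + 76.03/(6.507·1.853) = 42.7556 °C.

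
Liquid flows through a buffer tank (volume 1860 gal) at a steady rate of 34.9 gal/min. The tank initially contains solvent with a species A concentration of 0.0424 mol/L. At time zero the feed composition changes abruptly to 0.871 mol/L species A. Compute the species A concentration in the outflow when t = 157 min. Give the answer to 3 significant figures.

Accumulation = in − out for the solute gives V dC/dt = Q(C_in − C).
So dC/dt = (C_in − C)/τ with τ = V/Q = 1860/34.9 = 53.295 min.
Solution: C(t) = C_in + (C₀ − C_in) e^(−t/τ).
C(157) = 0.871 + (0.0424 − 0.871)·e^(−157/53.295) = 0.871 + (-0.82860)·0.052557 = 0.82745 mol/L.

0.827 mol/L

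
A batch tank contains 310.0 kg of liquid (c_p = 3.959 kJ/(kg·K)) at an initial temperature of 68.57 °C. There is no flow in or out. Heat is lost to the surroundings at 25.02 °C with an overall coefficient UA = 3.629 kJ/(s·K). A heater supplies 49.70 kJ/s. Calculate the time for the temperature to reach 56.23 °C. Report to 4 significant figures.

M c_p dT/dt = −UA(T − T_amb) + Q̇.
τ = M c_p/UA = 338.190 s; T_ss = T_amb + Q̇/UA = 25.02 + 49.70/3.629 = 38.7152 °C.
T(t) = T_ss + (T₀ − T_ss)e^(−t/τ); set T = 56.23:
t = −τ ln[(T − T_ss)/(T₀ − T_ss)] = −338.190 · ln(0.586666) = 180.357 s.

180.4 s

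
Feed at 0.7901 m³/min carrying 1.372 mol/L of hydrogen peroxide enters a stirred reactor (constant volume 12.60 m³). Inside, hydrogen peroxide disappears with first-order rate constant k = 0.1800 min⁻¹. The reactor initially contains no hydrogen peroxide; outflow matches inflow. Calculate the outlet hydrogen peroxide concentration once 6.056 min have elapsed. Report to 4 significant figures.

0.2730 mol/L

V dC/dt = Q(C_in − C) − k V C.
This is linear with rate a = Q/V + k = 0.242706 min⁻¹.
C_ss = Q C_in/(Q + kV) = 0.354474 mol/L; C(t) = C_ss + (C₀ − C_ss) e^(−a t).
C(6.056) = 0.354474 + (-0.354474)·e^(−0.242706·6.056) = 0.354474 + (-0.354474)·0.229965 = 0.272958 mol/L.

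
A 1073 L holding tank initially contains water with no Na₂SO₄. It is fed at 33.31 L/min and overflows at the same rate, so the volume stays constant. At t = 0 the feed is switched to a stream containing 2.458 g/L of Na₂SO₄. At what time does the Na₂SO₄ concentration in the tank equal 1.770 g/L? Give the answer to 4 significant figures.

41.02 min

Species balance: V dC/dt = Q(C_in − C) ⇒ τ = V/Q = 32.2125 min.
C(t) = C_in + (C₀ − C_in) e^(−t/τ). Set C = 1.770 and solve for t:
e^(−t/τ) = (C − C_in)/(C₀ − C_in) = (1.770 − 2.458)/(0 − 2.458) = 0.279902
t = −τ ln(…) = 32.2125 × 1.27331 = 41.0167 min.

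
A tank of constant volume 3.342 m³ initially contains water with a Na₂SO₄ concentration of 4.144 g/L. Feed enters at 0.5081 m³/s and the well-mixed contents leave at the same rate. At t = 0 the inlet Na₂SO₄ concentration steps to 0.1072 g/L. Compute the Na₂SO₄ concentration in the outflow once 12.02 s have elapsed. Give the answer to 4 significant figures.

0.7564 g/L

Accumulation = in − out for the solute gives V dC/dt = Q(C_in − C).
Rewrite as dC/dt + C/τ = C_in/τ, τ = V/Q = 6.57745 s.
This is linear first-order; C(t) = C_in + (C₀ − C_in) e^(−t/τ).
C(12.02) = 0.1072 + (4.144 − 0.1072)·e^(−12.02/6.57745) = 0.1072 + (4.03680)·0.160822 = 0.756406 g/L.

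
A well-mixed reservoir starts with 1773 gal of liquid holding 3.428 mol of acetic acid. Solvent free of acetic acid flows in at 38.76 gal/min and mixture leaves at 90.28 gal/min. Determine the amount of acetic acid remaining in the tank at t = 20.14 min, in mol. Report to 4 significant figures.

Total volume: dV/dt = Q_in − Q_out = -51.5200 gal/min, so V(t) = 1773 − 51.5200 t and V(20.14) = 735.387 gal.
No acetic acid enters, so dm/dt = −Q_out · (m/V).
dm/m = −Q_out dt/(V₀ − 51.5200 t); integrating gives ln(m/m₀) = −(Q_out/(Q_in−Q_out)) ln(V/V₀).
m = m₀ (V₀/V)^(Q_out/(Q_in−Q_out)) = 3.428 × (1773/735.387)^(-1.75233) = 0.733354 mol.

0.7334 mol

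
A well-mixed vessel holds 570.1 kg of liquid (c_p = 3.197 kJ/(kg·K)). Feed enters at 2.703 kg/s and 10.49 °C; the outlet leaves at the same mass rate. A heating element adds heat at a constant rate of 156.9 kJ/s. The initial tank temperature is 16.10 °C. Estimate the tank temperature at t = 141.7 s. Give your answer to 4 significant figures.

22.24 °C

Unsteady energy balance on the tank contents: M c_p dT/dt = ṁ c_p (T_in − T) + 156.9.
Rearrange: dT/dt = (T_ss − T)/τ with τ = M/ṁ = 210.914 s and T_ss = T_in + Q̇/(ṁ c_p) = 28.6466 °C.
Integrating: T(t) = T_ss + (T₀ − T_ss) e^(−t/τ).
T(141.7) = 28.6466 + (-12.5466)·e^(−141.7/210.914) = 28.6466 + (-12.5466)·0.510769 = 22.2382 °C.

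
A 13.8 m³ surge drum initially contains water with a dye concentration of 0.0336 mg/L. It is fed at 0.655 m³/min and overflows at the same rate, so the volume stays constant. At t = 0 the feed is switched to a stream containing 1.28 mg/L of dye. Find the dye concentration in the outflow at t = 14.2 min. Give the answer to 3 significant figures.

Accumulation = in − out for the solute gives V dC/dt = Q(C_in − C).
So dC/dt = (C_in − C)/τ with τ = V/Q = 13.8/0.655 = 21.069 min.
C approaches C_in exponentially: C(t) = C_in + (C₀ − C_in) e^(−t/τ).
C(14.2) = 1.28 + (0.0336 − 1.28)·e^(−14.2/21.069) = 1.28 + (-1.2464)·0.50967 = 0.64474 mg/L.

0.645 mg/L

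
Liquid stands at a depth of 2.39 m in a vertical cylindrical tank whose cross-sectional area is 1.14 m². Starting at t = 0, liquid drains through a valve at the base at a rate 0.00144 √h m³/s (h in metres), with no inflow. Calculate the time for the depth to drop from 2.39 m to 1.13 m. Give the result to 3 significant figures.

A dh/dt = −Q_out = −0.00144 √h.
∫ h^(−1/2) dh = −(0.00144/A) ∫ dt, giving 2√h = 2√h₀ − (0.00144/A) t.
t = 2A(√h₀ − √h)/0.00144 = 2·1.14·(√2.39 − √1.13)/0.00144
  = 2.2800 × (1.5460 − 1.0630) / 0.00144 = 764.67 s.

765 s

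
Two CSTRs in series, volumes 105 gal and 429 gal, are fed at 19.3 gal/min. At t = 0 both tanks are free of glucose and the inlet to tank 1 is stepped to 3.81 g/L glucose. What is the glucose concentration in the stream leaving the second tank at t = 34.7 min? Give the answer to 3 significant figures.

2.75 g/L

Each tank obeys Vᵢ dCᵢ/dt = Q(Cᵢ₋₁ − Cᵢ), so τᵢ = Vᵢ/Q.
τ₁ = 105/19.3 = 5.4404 min; τ₂ = 429/19.3 = 22.228 min.
Tank 1: C₁ = C_in(1 − e^(−t/τ₁)). Tank 2 (τ₁ ≠ τ₂): C₂ = C_in[1 − (τ₁ e^(−t/τ₁) − τ₂ e^(−t/τ₂))/(τ₁ − τ₂)].
At t = 34.7: e^(−t/τ₁) = 0.0016982, e^(−t/τ₂) = 0.20991.
C₂ = 3.81·[1 − (5.4404·0.0016982 − 22.228·0.20991)/(-16.788)] = 3.81·0.72262 = 2.7532 g/L.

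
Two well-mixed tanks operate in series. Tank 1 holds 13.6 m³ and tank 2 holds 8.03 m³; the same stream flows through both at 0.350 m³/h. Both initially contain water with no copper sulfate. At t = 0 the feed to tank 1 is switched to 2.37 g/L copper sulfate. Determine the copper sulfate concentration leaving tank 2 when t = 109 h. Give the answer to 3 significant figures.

2.05 g/L

Species balance on tank i: dCᵢ/dt = (Cᵢ₋₁ − Cᵢ)/τᵢ with τᵢ = Vᵢ/Q.
τ₁ = 13.6/0.350 = 38.857 h; τ₂ = 8.03/0.350 = 22.943 h.
Solving the cascade with C₁(0)=C₂(0)=0 gives C₂(t) = C_in[1 − (τ₁ e^(−t/τ₁) − τ₂ e^(−t/τ₂))/(τ₁ − τ₂)].
At t = 109: e^(−t/τ₁) = 0.060498, e^(−t/τ₂) = 0.0086436.
C₂ = 2.37·[1 − (38.857·0.060498 − 22.943·0.0086436)/(15.914)] = 2.37·0.86475 = 2.0494 g/L.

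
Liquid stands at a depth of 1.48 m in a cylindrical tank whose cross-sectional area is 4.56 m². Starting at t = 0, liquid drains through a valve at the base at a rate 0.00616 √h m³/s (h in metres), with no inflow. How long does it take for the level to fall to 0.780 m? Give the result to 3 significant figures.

Accumulation of liquid (constant cross-section A): A dh/dt = −0.00616 √h.
This is separable: 2 d(√h)/dt = −0.00616/A, so √h = √h₀ − (0.00616/(2A)) t.
t = 2A(√h₀ − √h)/0.00616 = 2·4.56·(√1.48 − √0.780)/0.00616
  = 9.1200 × (1.2166 − 0.88318) / 0.00616 = 493.57 s.

494 s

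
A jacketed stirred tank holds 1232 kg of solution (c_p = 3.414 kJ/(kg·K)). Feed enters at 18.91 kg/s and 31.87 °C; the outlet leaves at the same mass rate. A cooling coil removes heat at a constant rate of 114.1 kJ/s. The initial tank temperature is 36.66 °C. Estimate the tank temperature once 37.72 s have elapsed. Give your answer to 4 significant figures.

Unsteady energy balance on the tank contents: M c_p dT/dt = ṁ c_p (T_in − T) − 114.1.
τ = M/ṁ = 65.1507 s; T_ss = T_in − Q̇/(ṁ c_p) = 31.87 − 114.1/(18.91·3.414) = 30.1026 °C.
T approaches T_ss exponentially: T(t) = T_ss + (T₀ − T_ss) e^(−t/τ).
T(37.72) = 30.1026 + (6.55738)·e^(−37.72/65.1507) = 30.1026 + (6.55738)·0.560478 = 33.7779 °C.

33.78 °C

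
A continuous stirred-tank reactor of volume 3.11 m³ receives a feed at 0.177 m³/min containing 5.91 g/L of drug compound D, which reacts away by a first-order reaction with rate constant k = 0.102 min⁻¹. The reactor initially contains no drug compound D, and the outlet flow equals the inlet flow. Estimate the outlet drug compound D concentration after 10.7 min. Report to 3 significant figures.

1.73 g/L

V dC/dt = Q(C_in − C) − k V C.
dC/dt = (Q/V) C_in − (Q/V + k) C; effective rate a = Q/V + k = 0.056913 + 0.102 = 0.15891 min⁻¹.
C_ss = Q C_in/(Q + kV) = 2.1166 g/L; C(t) = C_ss + (C₀ − C_ss) e^(−a t).
C(10.7) = 2.1166 + (-2.1166)·e^(−0.15891·10.7) = 2.1166 + (-2.1166)·0.18262 = 1.7301 g/L.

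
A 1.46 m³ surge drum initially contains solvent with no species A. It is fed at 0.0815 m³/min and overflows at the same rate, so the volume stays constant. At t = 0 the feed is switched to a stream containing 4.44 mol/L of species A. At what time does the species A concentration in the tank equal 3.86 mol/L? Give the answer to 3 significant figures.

36.5 min

Species balance: V dC/dt = Q(C_in − C) ⇒ τ = V/Q = 17.914 min.
C(t) = C_in + (C₀ − C_in) e^(−t/τ). Set C = 3.86 and solve for t:
e^(−t/τ) = (C − C_in)/(C₀ − C_in) = (3.86 − 4.44)/(0 − 4.44) = 0.13063
t = −τ ln(…) = 17.914 × 2.0354 = 36.462 min.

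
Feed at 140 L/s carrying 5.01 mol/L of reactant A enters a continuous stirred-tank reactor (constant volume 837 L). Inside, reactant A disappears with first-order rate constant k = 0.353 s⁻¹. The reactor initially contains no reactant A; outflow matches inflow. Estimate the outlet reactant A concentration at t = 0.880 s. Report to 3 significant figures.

Species balance: V dC/dt = Q C_in − Q C − k V C.
dC/dt = (Q/V) C_in − (Q/V + k) C; effective rate a = Q/V + k = 0.16726 + 0.353 = 0.52026 s⁻¹.
C_ss = Q C_in/(Q + kV) = 1.6107 mol/L; C(t) = C_ss + (C₀ − C_ss) e^(−a t).
C(0.880) = 1.6107 + (-1.6107)·e^(−0.52026·0.880) = 1.6107 + (-1.6107)·0.63265 = 0.59169 mol/L.

0.592 mol/L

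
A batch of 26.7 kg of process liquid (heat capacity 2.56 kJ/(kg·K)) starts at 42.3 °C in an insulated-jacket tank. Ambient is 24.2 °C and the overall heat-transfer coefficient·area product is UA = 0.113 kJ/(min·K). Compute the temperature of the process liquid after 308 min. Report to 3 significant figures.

35.1 °C

Heat balance on the well-mixed liquid: M c_p dT/dt = −UA(T − T_amb).
dT/dt = (T_ss − T)/τ with T_ss = T_amb = 24.200 °C, τ = M c_p/UA = 26.7·2.56/0.113 = 604.88 min.
Integrating: T(t) = T_ss + (T₀ − T_ss) e^(−t/τ).
T(308) = 24.200 + (18.100)·0.60098 = 35.078 °C.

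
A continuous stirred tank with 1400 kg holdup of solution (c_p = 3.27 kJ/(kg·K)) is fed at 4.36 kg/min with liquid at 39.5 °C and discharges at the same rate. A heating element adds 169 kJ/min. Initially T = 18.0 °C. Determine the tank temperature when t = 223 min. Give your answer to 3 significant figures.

34.7 °C

Energy balance: M c_p dT/dt = ṁ c_p (T_in − T) + 169.
Rearrange: dT/dt = (T_ss − T)/τ with τ = M/ṁ = 321.10 min and T_ss = T_in + Q̇/(ṁ c_p) = 51.354 °C.
Solution: T(t) = T_ss + (T₀ − T_ss) e^(−t/τ).
T(223) = 51.354 + (-33.354)·e^(−223/321.10) = 51.354 + (-33.354)·0.49933 = 34.699 °C.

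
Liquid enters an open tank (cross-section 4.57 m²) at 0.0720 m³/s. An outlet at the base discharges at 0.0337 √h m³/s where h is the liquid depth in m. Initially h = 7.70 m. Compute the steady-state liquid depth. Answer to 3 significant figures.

A dh/dt = Q_in − 0.0337 √h. Steady state requires inflow = outflow:
Q_in = 0.0337 √h_ss ⇒ √h_ss = 0.0720/0.0337 = 2.1365.
h_ss = 2.1365² = 4.5646 m. (Since h₀ = 7.70 m > h_ss, the level will fall toward this value.)

4.56 m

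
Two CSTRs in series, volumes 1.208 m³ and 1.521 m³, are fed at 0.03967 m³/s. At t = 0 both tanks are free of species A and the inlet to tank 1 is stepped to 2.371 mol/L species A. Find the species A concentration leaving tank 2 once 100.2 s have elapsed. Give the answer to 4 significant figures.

Species balance on tank i: dCᵢ/dt = (Cᵢ₋₁ − Cᵢ)/τᵢ with τᵢ = Vᵢ/Q.
τ₁ = 1.208/0.03967 = 30.4512 s; τ₂ = 1.521/0.03967 = 38.3413 s.
Solving the cascade with C₁(0)=C₂(0)=0 gives C₂(t) = C_in[1 − (τ₁ e^(−t/τ₁) − τ₂ e^(−t/τ₂))/(τ₁ − τ₂)].
At t = 100.2: e^(−t/τ₁) = 0.0372349, e^(−t/τ₂) = 0.0732872.
C₂ = 2.371·[1 − (30.4512·0.0372349 − 38.3413·0.0732872)/(-7.89009)] = 2.371·0.787572 = 1.86733 mol/L.

1.867 mol/L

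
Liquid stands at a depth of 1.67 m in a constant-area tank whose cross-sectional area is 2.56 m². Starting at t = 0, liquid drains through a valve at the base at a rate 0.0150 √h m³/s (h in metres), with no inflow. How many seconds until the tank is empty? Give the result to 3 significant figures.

With no inflow, A dh/dt = −0.0150 √h.
∫ h^(−1/2) dh = −(0.0150/A) ∫ dt, giving 2√h = 2√h₀ − (0.0150/A) t.
Set h = 0: 2√h₀ = (0.0150/A) t_empty ⇒ t_empty = 2A√h₀/0.0150.
t_empty = 2·2.56·√1.67/0.0150 = 5.1200·1.2923/0.0150 = 441.10 s.

441 s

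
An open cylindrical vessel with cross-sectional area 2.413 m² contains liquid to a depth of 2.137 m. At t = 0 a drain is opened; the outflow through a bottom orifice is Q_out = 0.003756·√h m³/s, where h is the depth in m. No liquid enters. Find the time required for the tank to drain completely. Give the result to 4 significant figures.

A dh/dt = −Q_out = −0.003756 √h.
Separate and integrate: 2(√h − √h₀) = −(0.003756/A) t.
Tank is empty when √h = 0: t_empty = 2A√h₀/0.003756.
t_empty = 2·2.413·√2.137/0.003756 = 4.82600·1.46185/0.003756 = 1878.30 s.

1878 s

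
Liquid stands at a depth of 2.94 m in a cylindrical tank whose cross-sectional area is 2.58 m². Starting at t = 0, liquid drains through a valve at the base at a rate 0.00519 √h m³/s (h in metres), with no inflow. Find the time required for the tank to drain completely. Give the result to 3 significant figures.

Unsteady balance on liquid volume: A dh/dt = −0.00519 √h.
Separate and integrate: 2(√h − √h₀) = −(0.00519/A) t.
Set h = 0: 2√h₀ = (0.00519/A) t_empty ⇒ t_empty = 2A√h₀/0.00519.
t_empty = 2·2.58·√2.94/0.00519 = 5.1600·1.7146/0.00519 = 1704.7 s.

1700 s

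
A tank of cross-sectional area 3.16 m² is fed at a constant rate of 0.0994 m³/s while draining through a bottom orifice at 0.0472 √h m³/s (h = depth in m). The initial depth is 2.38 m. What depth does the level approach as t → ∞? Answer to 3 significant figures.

Accumulation of liquid (constant cross-section A): A dh/dt = Q_in − 0.0472 √h. At steady state dh/dt = 0:
Q_in = 0.0472 √h_ss ⇒ √h_ss = 0.0994/0.0472 = 2.1059.
h_ss = 2.1059² = 4.4350 m. (Since h₀ = 2.38 m < h_ss, the level will rise toward this value.)

4.43 m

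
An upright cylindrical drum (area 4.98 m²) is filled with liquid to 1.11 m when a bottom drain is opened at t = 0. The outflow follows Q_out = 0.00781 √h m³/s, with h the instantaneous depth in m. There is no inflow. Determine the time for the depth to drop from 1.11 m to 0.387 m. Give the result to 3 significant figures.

550 s

A dh/dt = −Q_out = −0.00781 √h.
Separate and integrate: 2(√h − √h₀) = −(0.00781/A) t.
t = 2A(√h₀ − √h)/0.00781 = 2·4.98·(√1.11 − √0.387)/0.00781
  = 9.9600 × (1.0536 − 0.62209) / 0.00781 = 550.25 s.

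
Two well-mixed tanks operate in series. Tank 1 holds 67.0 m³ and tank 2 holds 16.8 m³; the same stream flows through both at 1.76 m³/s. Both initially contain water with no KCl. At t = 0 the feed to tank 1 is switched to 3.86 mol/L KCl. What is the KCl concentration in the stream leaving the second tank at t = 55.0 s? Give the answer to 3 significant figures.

Time constants: τᵢ = Vᵢ/Q for each well-mixed tank.
τ₁ = 67.0/1.76 = 38.068 s; τ₂ = 16.8/1.76 = 9.5455 s.
Solving the cascade with C₁(0)=C₂(0)=0 gives C₂(t) = C_in[1 − (τ₁ e^(−t/τ₁) − τ₂ e^(−t/τ₂))/(τ₁ − τ₂)].
At t = 55.0: e^(−t/τ₁) = 0.23580, e^(−t/τ₂) = 0.0031451.
C₂ = 3.86·[1 − (38.068·0.23580 − 9.5455·0.0031451)/(28.523)] = 3.86·0.68634 = 2.6493 mol/L.

2.65 mol/L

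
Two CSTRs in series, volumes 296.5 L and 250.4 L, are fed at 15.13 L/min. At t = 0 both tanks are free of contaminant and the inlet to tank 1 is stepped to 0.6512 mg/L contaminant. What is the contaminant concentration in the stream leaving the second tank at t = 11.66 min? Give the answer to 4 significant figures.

Each tank obeys Vᵢ dCᵢ/dt = Q(Cᵢ₋₁ − Cᵢ), so τᵢ = Vᵢ/Q.
τ₁ = 296.5/15.13 = 19.5968 min; τ₂ = 250.4/15.13 = 16.5499 min.
Solving the cascade with C₁(0)=C₂(0)=0 gives C₂(t) = C_in[1 − (τ₁ e^(−t/τ₁) − τ₂ e^(−t/τ₂))/(τ₁ − τ₂)].
At t = 11.66: e^(−t/τ₁) = 0.551566, e^(−t/τ₂) = 0.494338.
C₂ = 0.6512·[1 − (19.5968·0.551566 − 16.5499·0.494338)/(3.04693)] = 0.6512·0.137592 = 0.0895997 mg/L.

0.08960 mg/L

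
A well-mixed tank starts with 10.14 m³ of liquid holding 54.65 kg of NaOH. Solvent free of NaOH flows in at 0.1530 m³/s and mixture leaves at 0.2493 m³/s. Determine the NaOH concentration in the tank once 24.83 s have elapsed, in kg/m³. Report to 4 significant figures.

Total volume: dV/dt = Q_in − Q_out = -0.0963000 m³/s, so V(t) = 10.14 − 0.0963000 t and V(24.83) = 7.74887 m³.
Solute balance: dm/dt = 0 − Q_out C = −Q_out m/V(t).
Separate: dm/m = −Q_out dt/V(t) ⇒ ln(m/m₀) = −(Q_out/(Q_in−Q_out)) ln(V/V₀).
m = m₀ (V₀/V)^(Q_out/(Q_in−Q_out)) = 54.65 × (10.14/7.74887)^(-2.58879) = 27.2409 kg.
C = m/V = 27.2409/7.74887 = 3.51547 kg/m³.

3.515 kg/m³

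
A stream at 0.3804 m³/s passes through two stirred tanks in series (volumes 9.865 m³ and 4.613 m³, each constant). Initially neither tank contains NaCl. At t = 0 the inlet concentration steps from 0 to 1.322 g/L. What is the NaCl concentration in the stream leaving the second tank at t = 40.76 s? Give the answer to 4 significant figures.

0.8466 g/L

Each tank obeys Vᵢ dCᵢ/dt = Q(Cᵢ₋₁ − Cᵢ), so τᵢ = Vᵢ/Q.
τ₁ = 9.865/0.3804 = 25.9332 s; τ₂ = 4.613/0.3804 = 12.1267 s.
Solving the cascade with C₁(0)=C₂(0)=0 gives C₂(t) = C_in[1 − (τ₁ e^(−t/τ₁) − τ₂ e^(−t/τ₂))/(τ₁ − τ₂)].
At t = 40.76: e^(−t/τ₁) = 0.207686, e^(−t/τ₂) = 0.0346944.
C₂ = 1.322·[1 − (25.9332·0.207686 − 12.1267·0.0346944)/(13.8065)] = 1.322·0.640370 = 0.846569 g/L.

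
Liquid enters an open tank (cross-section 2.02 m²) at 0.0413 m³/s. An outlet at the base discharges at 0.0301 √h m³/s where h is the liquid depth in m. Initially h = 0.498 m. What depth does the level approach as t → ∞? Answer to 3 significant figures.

A dh/dt = Q_in − 0.0301 √h. Steady state requires inflow = outflow:
Q_in = 0.0301 √h_ss ⇒ √h_ss = 0.0413/0.0301 = 1.3721.
h_ss = 1.3721² = 1.8826 m. (Since h₀ = 0.498 m < h_ss, the level will rise toward this value.)

1.88 m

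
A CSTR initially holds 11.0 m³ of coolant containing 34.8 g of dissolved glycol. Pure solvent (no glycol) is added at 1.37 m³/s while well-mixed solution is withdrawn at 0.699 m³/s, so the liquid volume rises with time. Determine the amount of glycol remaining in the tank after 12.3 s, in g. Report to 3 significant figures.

Total volume: dV/dt = Q_in − Q_out = 0.67100 m³/s, so V(t) = 11.0 + 0.67100 t and V(12.3) = 19.253 m³.
No glycol enters, so dm/dt = −Q_out · (m/V).
dm/m = −Q_out dt/(V₀ + 0.67100 t); integrating gives ln(m/m₀) = −(Q_out/(Q_in−Q_out)) ln(V/V₀).
m = m₀ (V₀/V)^(Q_out/(Q_in−Q_out)) = 34.8 × (11.0/19.253)^(1.0417) = 19.423 g.

19.4 g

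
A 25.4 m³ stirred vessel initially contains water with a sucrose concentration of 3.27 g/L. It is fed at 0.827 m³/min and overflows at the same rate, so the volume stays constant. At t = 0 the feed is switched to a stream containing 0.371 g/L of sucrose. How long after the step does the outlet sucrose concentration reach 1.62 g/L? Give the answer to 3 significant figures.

25.9 min

Mass balance on the solute (V constant): V dC/dt = Q(C_in − C), so τ = V/Q = 30.713 min.
C(t) = C_in + (C₀ − C_in) e^(−t/τ). Set C = 1.62 and solve for t:
e^(−t/τ) = (C − C_in)/(C₀ − C_in) = (1.62 − 0.371)/(3.27 − 0.371) = 0.43084
t = −τ ln(…) = 30.713 × 0.84202 = 25.861 min.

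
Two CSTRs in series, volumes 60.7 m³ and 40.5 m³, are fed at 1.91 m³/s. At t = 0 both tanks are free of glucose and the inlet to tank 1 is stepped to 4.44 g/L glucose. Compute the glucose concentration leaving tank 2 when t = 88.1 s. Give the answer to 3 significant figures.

Species balance on tank i: dCᵢ/dt = (Cᵢ₋₁ − Cᵢ)/τᵢ with τᵢ = Vᵢ/Q.
τ₁ = 60.7/1.91 = 31.780 s; τ₂ = 40.5/1.91 = 21.204 s.
Tank 1: C₁ = C_in(1 − e^(−t/τ₁)). Tank 2 (τ₁ ≠ τ₂): C₂ = C_in[1 − (τ₁ e^(−t/τ₁) − τ₂ e^(−t/τ₂))/(τ₁ − τ₂)].
At t = 88.1: e^(−t/τ₁) = 0.062526, e^(−t/τ₂) = 0.015688.
C₂ = 4.44·[1 − (31.780·0.062526 − 21.204·0.015688)/(10.576)] = 4.44·0.84357 = 3.7454 g/L.

3.75 g/L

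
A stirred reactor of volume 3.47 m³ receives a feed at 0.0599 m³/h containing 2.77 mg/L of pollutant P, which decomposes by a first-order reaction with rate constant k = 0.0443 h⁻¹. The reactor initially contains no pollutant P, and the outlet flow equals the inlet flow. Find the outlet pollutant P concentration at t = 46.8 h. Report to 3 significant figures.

0.733 mg/L

Accumulation = in − out − consumed: V dC/dt = Q C_in − Q C − k V C.
dC/dt = (Q/V) C_in − (Q/V + k) C; effective rate a = Q/V + k = 0.017262 + 0.0443 = 0.061562 h⁻¹.
C_ss = Q C_in/(Q + kV) = 0.77672 mg/L; C(t) = C_ss + (C₀ − C_ss) e^(−a t).
C(46.8) = 0.77672 + (-0.77672)·e^(−0.061562·46.8) = 0.77672 + (-0.77672)·0.056072 = 0.73316 mg/L.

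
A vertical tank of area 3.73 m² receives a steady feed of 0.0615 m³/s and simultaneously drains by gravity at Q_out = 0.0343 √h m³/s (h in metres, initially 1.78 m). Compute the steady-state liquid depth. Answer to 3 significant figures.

3.21 m

A dh/dt = Q_in − 0.0343 √h. Steady state requires inflow = outflow:
Q_in = 0.0343 √h_ss ⇒ √h_ss = 0.0615/0.0343 = 1.7930.
h_ss = 1.7930² = 3.2149 m. (Since h₀ = 1.78 m < h_ss, the level will rise toward this value.)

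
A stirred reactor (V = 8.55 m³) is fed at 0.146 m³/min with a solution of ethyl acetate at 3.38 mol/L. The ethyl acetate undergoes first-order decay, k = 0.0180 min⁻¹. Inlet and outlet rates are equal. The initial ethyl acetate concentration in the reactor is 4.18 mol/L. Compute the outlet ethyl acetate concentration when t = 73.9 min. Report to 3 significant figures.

V dC/dt = Q(C_in − C) − k V C.
dC/dt = (Q/V) C_in − (Q/V + k) C; effective rate a = Q/V + k = 0.017076 + 0.0180 = 0.035076 min⁻¹.
C_ss = Q C_in/(Q + kV) = 1.6455 mol/L; C(t) = C_ss + (C₀ − C_ss) e^(−a t).
C(73.9) = 1.6455 + (2.5345)·e^(−0.035076·73.9) = 1.6455 + (2.5345)·0.074861 = 1.8352 mol/L.

1.84 mol/L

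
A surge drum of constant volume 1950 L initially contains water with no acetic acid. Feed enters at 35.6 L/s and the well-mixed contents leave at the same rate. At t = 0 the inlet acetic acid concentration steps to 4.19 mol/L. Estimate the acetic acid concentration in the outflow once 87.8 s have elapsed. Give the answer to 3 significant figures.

Transient balance on the dissolved component: V dC/dt = Q(C_in − C).
Rewrite as dC/dt + C/τ = C_in/τ, τ = V/Q = 54.775 s.
This is linear first-order; C(t) = C_in + (C₀ − C_in) e^(−t/τ).
C(87.8) = 4.19 + (0 − 4.19)·e^(−87.8/54.775) = 4.19 + (-4.1900)·0.20131 = 3.3465 mol/L.

3.35 mol/L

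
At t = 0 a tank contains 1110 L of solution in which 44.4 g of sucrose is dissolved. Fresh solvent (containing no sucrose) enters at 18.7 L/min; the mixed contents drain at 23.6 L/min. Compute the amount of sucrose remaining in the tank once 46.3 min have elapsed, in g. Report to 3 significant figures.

14.8 g

Total volume: dV/dt = Q_in − Q_out = -4.9000 L/min, so V(t) = 1110 − 4.9000 t and V(46.3) = 883.13 L.
No sucrose enters, so dm/dt = −Q_out · (m/V).
Separate: dm/m = −Q_out dt/V(t) ⇒ ln(m/m₀) = −(Q_out/(Q_in−Q_out)) ln(V/V₀).
m = m₀ (V₀/V)^(Q_out/(Q_in−Q_out)) = 44.4 × (1110/883.13)^(-4.8163) = 14.761 g.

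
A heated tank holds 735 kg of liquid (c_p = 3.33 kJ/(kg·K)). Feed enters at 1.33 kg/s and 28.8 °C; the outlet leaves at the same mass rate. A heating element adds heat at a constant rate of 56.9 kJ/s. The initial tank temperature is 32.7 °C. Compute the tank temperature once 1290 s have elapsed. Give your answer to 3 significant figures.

M c_p dT/dt = ṁ c_p (T_in − T) + Q̇.
τ = M/ṁ = 552.63 s; T_ss = T_in + Q̇/(ṁ c_p) = 28.8 + 56.9/(1.33·3.33) = 41.647 °C.
This is linear first-order; T(t) = T_ss + (T₀ − T_ss) e^(−t/τ).
T(1290) = 41.647 + (-8.9474)·e^(−1290/552.63) = 41.647 + (-8.9474)·0.096880 = 40.781 °C.

40.8 °C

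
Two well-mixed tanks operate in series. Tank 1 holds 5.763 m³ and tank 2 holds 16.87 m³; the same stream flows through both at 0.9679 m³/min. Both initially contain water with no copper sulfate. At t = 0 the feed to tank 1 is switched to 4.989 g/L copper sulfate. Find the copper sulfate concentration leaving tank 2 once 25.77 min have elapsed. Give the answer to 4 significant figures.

3.296 g/L

Time constants: τᵢ = Vᵢ/Q for each well-mixed tank.
τ₁ = 5.763/0.9679 = 5.95413 min; τ₂ = 16.87/0.9679 = 17.4295 min.
Tank 1: C₁ = C_in(1 − e^(−t/τ₁)). Tank 2 (τ₁ ≠ τ₂): C₂ = C_in[1 − (τ₁ e^(−t/τ₁) − τ₂ e^(−t/τ₂))/(τ₁ − τ₂)].
At t = 25.77: e^(−t/τ₁) = 0.0131927, e^(−t/τ₂) = 0.227973.
C₂ = 4.989·[1 − (5.95413·0.0131927 − 17.4295·0.227973)/(-11.4754)] = 4.989·0.660586 = 3.29566 g/L.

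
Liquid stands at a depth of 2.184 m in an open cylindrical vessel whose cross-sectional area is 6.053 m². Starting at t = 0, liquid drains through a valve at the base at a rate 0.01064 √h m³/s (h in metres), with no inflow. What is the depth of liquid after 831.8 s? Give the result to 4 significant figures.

0.5577 m

Accumulation of liquid (constant cross-section A): A dh/dt = −0.01064 √h.
Separate and integrate: 2(√h − √h₀) = −(0.01064/A) t.
√h = √2.184 − 0.01064·831.8/(2·6.053) = 1.47784 − 0.731072 = 0.746765.
h = 0.746765² = 0.557658 m.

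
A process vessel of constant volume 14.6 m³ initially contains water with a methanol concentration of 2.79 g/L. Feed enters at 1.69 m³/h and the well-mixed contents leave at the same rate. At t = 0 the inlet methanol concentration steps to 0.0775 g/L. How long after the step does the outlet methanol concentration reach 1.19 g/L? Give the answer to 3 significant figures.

Species balance: V dC/dt = Q(C_in − C) ⇒ τ = V/Q = 8.6391 h.
C(t) = C_in + (C₀ − C_in) e^(−t/τ). Set C = 1.19 and solve for t:
e^(−t/τ) = (C − C_in)/(C₀ − C_in) = (1.19 − 0.0775)/(2.79 − 0.0775) = 0.41014
t = −τ ln(…) = 8.6391 × 0.89126 = 7.6997 h.

7.70 h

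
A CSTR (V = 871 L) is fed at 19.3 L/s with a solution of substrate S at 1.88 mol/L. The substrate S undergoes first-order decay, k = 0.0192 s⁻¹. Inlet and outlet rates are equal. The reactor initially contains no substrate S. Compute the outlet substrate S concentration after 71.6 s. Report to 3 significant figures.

0.955 mol/L

Accumulation = in − out − consumed: V dC/dt = Q C_in − Q C − k V C.
This is linear with rate a = Q/V + k = 0.041358 s⁻¹.
C_ss = Q C_in/(Q + kV) = 1.0072 mol/L; C(t) = C_ss + (C₀ − C_ss) e^(−a t).
C(71.6) = 1.0072 + (-1.0072)·e^(−0.041358·71.6) = 1.0072 + (-1.0072)·0.051753 = 0.95511 mol/L.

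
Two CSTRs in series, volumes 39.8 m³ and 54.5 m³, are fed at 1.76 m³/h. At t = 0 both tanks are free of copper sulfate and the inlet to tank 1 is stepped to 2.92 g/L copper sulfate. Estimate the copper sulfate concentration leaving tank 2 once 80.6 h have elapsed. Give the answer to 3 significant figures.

2.34 g/L

Time constants: τᵢ = Vᵢ/Q for each well-mixed tank.
τ₁ = 39.8/1.76 = 22.614 h; τ₂ = 54.5/1.76 = 30.966 h.
Solving the cascade with C₁(0)=C₂(0)=0 gives C₂(t) = C_in[1 − (τ₁ e^(−t/τ₁) − τ₂ e^(−t/τ₂))/(τ₁ − τ₂)].
At t = 80.6: e^(−t/τ₁) = 0.028319, e^(−t/τ₂) = 0.074061.
C₂ = 2.92·[1 − (22.614·0.028319 − 30.966·0.074061)/(-8.3523)] = 2.92·0.80209 = 2.3421 g/L.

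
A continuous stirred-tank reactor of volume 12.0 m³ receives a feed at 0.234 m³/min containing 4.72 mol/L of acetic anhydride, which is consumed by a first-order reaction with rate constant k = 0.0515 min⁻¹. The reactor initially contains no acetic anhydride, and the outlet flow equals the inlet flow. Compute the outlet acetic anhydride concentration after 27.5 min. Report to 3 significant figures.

Accumulation = in − out − consumed: V dC/dt = Q C_in − Q C − k V C.
dC/dt = (Q/V) C_in − (Q/V + k) C; effective rate a = Q/V + k = 0.019500 + 0.0515 = 0.071000 min⁻¹.
C_ss = Q C_in/(Q + kV) = 1.2963 mol/L; C(t) = C_ss + (C₀ − C_ss) e^(−a t).
C(27.5) = 1.2963 + (-1.2963)·e^(−0.071000·27.5) = 1.2963 + (-1.2963)·0.14192 = 1.1124 mol/L.

1.11 mol/L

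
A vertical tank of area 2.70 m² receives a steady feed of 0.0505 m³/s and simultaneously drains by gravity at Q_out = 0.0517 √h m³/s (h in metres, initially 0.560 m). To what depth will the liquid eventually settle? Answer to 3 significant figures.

Level balance: A dh/dt = 0.0505 − 0.0517 √h. Setting dh/dt = 0:
Q_in = 0.0517 √h_ss ⇒ √h_ss = 0.0505/0.0517 = 0.97679.
h_ss = 0.97679² = 0.95412 m. (Since h₀ = 0.560 m < h_ss, the level will rise toward this value.)

0.954 m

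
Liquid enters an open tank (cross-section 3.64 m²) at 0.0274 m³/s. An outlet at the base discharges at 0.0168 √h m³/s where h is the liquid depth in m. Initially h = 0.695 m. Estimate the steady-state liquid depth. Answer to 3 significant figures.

2.66 m

Unsteady balance on liquid volume: A dh/dt = Q_in − 0.0168 √h. At steady state dh/dt = 0:
Q_in = 0.0168 √h_ss ⇒ √h_ss = 0.0274/0.0168 = 1.6310.
h_ss = 1.6310² = 2.6600 m. (Since h₀ = 0.695 m < h_ss, the level will rise toward this value.)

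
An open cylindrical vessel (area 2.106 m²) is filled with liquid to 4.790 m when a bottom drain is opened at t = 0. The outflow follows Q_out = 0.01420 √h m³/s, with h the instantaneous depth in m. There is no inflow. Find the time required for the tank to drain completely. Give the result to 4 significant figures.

649.2 s

With no inflow, A dh/dt = −0.01420 √h.
∫ h^(−1/2) dh = −(0.01420/A) ∫ dt, giving 2√h = 2√h₀ − (0.01420/A) t.
Tank is empty when √h = 0: t_empty = 2A√h₀/0.01420.
t_empty = 2·2.106·√4.790/0.01420 = 4.21200·2.18861/0.01420 = 649.184 s.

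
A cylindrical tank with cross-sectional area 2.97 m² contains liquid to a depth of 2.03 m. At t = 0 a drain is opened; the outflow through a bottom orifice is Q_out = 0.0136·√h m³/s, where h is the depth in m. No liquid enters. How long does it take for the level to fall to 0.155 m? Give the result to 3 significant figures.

450 s

Unsteady balance on liquid volume: A dh/dt = −0.0136 √h.
∫ h^(−1/2) dh = −(0.0136/A) ∫ dt, giving 2√h = 2√h₀ − (0.0136/A) t.
t = 2A(√h₀ − √h)/0.0136 = 2·2.97·(√2.03 − √0.155)/0.0136
  = 5.9400 × (1.4248 − 0.39370) / 0.0136 = 450.34 s.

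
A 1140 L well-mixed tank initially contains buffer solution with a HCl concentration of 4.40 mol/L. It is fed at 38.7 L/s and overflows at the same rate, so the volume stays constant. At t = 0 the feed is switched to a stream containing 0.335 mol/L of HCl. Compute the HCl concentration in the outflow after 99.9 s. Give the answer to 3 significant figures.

0.472 mol/L

Mass balance on the solute (V constant): V dC/dt = Q(C_in − C).
Rewrite as dC/dt + C/τ = C_in/τ, τ = V/Q = 29.457 s.
This is linear first-order; C(t) = C_in + (C₀ − C_in) e^(−t/τ).
C(99.9) = 0.335 + (4.40 − 0.335)·e^(−99.9/29.457) = 0.335 + (4.0650)·0.033663 = 0.47184 mol/L.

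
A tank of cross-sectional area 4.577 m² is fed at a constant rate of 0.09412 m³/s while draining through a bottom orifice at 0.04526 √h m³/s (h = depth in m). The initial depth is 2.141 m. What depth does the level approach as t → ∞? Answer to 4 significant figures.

Level balance: A dh/dt = 0.09412 − 0.04526 √h. Setting dh/dt = 0:
Q_in = 0.04526 √h_ss ⇒ √h_ss = 0.09412/0.04526 = 2.07954.
h_ss = 2.07954² = 4.32449 m. (Since h₀ = 2.141 m < h_ss, the level will rise toward this value.)

4.324 m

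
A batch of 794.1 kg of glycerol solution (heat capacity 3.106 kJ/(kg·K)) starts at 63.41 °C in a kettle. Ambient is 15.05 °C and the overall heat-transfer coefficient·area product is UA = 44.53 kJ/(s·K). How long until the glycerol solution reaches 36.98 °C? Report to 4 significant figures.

Lumped-capacitance energy balance: M c_p dT/dt = UA(T_amb − T).
τ = M c_p/UA = 55.3891 s; T_ss = T_amb = 15.0500 °C.
T(t) = T_ss + (T₀ − T_ss)e^(−t/τ); set T = 36.98:
t = −τ ln[(T − T_ss)/(T₀ − T_ss)] = −55.3891 · ln(0.453474) = 43.8026 s.

43.80 s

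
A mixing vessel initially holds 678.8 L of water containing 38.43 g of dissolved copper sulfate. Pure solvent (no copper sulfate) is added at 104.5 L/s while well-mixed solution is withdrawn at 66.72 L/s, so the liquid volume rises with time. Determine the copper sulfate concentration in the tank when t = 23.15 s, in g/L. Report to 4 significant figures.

0.005734 g/L

Let m(t) be the amount of copper sulfate. Volume: V(t) = V₀ + (Q_in − Q_out) t = 678.8 + 37.7800 t; V(23.15) = 1553.41 L.
Solute balance: dm/dt = 0 − Q_out C = −Q_out m/V(t).
Separate: dm/m = −Q_out dt/V(t) ⇒ ln(m/m₀) = −(Q_out/(Q_in−Q_out)) ln(V/V₀).
m = m₀ (V₀/V)^(Q_out/(Q_in−Q_out)) = 38.43 × (678.8/1553.41)^(1.76601) = 8.90660 g.
C = m/V = 8.90660/1553.41 = 0.00573359 g/L.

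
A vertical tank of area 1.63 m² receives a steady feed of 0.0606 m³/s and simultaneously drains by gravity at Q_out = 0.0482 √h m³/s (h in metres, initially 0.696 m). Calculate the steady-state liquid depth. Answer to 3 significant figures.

1.58 m

Level balance: A dh/dt = 0.0606 − 0.0482 √h. Setting dh/dt = 0:
Q_in = 0.0482 √h_ss ⇒ √h_ss = 0.0606/0.0482 = 1.2573.
h_ss = 1.2573² = 1.5807 m. (Since h₀ = 0.696 m < h_ss, the level will rise toward this value.)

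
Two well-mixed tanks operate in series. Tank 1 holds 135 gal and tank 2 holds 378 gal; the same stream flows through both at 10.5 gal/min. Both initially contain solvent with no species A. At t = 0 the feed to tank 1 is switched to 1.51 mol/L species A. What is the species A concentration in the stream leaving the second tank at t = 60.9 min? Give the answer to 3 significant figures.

Species balance on tank i: dCᵢ/dt = (Cᵢ₋₁ − Cᵢ)/τᵢ with τᵢ = Vᵢ/Q.
τ₁ = 135/10.5 = 12.857 min; τ₂ = 378/10.5 = 36.000 min.
Tank 1: C₁ = C_in(1 − e^(−t/τ₁)). Tank 2 (τ₁ ≠ τ₂): C₂ = C_in[1 − (τ₁ e^(−t/τ₁) − τ₂ e^(−t/τ₂))/(τ₁ − τ₂)].
At t = 60.9: e^(−t/τ₁) = 0.0087678, e^(−t/τ₂) = 0.18421.
C₂ = 1.51·[1 − (12.857·0.0087678 − 36.000·0.18421)/(-23.143)] = 1.51·0.71832 = 1.0847 mol/L.

1.08 mol/L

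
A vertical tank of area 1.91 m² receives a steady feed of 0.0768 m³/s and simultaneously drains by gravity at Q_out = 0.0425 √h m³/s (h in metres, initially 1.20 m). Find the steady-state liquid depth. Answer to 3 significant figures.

3.27 m

A dh/dt = Q_in − 0.0425 √h. Steady state requires inflow = outflow:
Q_in = 0.0425 √h_ss ⇒ √h_ss = 0.0768/0.0425 = 1.8071.
h_ss = 1.8071² = 3.2655 m. (Since h₀ = 1.20 m < h_ss, the level will rise toward this value.)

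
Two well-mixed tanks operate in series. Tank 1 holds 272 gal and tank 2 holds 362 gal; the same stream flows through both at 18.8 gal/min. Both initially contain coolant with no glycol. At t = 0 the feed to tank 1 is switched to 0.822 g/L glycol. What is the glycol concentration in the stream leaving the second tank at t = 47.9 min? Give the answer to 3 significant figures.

0.638 g/L

Time constants: τᵢ = Vᵢ/Q for each well-mixed tank.
τ₁ = 272/18.8 = 14.468 min; τ₂ = 362/18.8 = 19.255 min.
Tank 1: C₁ = C_in(1 − e^(−t/τ₁)). Tank 2 (τ₁ ≠ τ₂): C₂ = C_in[1 − (τ₁ e^(−t/τ₁) − τ₂ e^(−t/τ₂))/(τ₁ − τ₂)].
At t = 47.9: e^(−t/τ₁) = 0.036489, e^(−t/τ₂) = 0.083107.
C₂ = 0.822·[1 − (14.468·0.036489 − 19.255·0.083107)/(-4.7872)] = 0.822·0.77600 = 0.63787 g/L.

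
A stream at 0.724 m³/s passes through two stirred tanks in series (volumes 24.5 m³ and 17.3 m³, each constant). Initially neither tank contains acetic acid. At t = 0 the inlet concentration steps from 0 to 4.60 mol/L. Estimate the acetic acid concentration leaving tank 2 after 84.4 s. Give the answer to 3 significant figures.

Time constants: τᵢ = Vᵢ/Q for each well-mixed tank.
τ₁ = 24.5/0.724 = 33.840 s; τ₂ = 17.3/0.724 = 23.895 s.
Tank 1: C₁ = C_in(1 − e^(−t/τ₁)). Tank 2 (τ₁ ≠ τ₂): C₂ = C_in[1 − (τ₁ e^(−t/τ₁) − τ₂ e^(−t/τ₂))/(τ₁ − τ₂)].
At t = 84.4: e^(−t/τ₁) = 0.082570, e^(−t/τ₂) = 0.029243.
C₂ = 4.60·[1 − (33.840·0.082570 − 23.895·0.029243)/(9.9448)] = 4.60·0.78930 = 3.6308 mol/L.

3.63 mol/L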